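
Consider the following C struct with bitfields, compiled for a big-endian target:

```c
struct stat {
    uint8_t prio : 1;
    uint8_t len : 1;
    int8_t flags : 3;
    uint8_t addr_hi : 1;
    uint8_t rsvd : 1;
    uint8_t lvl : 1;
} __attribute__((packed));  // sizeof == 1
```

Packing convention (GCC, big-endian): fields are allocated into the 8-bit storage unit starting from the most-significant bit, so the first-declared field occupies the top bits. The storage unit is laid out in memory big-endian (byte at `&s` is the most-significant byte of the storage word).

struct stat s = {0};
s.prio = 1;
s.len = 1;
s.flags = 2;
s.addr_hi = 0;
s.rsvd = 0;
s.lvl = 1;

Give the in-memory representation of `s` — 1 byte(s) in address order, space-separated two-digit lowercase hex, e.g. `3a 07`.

prio:1 = 1 → 0x1 << 7 → word 0x80
len:1 = 1 → 0x1 << 6 → word 0xc0
flags:3 = 2 → 0x2 << 3 → word 0xd0
addr_hi:1 = 0 → 0x0 << 2 → word 0xd0
rsvd:1 = 0 → 0x0 << 1 → word 0xd0
lvl:1 = 1 → 0x1 << 0 → word 0xd1
word = 0xd1 → big-endian bytes:
  [0]=0xd1

d1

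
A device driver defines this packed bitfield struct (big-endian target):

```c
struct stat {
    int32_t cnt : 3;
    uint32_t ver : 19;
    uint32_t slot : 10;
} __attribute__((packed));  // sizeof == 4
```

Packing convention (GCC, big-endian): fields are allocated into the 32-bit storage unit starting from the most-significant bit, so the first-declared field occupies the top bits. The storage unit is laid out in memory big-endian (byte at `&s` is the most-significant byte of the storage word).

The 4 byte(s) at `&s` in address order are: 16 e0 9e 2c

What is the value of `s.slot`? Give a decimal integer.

556

[0]=0x16 [1]=0xe0 [2]=0x9e [3]=0x2c (big-endian) → word 0x16e09e2c
cnt [29+:3] = (word>>29) & 0x7 = 0
ver [10+:19] = (word>>10) & 0x7ffff = 374823
slot [0+:10] = (word>>0) & 0x3ff = 556  ←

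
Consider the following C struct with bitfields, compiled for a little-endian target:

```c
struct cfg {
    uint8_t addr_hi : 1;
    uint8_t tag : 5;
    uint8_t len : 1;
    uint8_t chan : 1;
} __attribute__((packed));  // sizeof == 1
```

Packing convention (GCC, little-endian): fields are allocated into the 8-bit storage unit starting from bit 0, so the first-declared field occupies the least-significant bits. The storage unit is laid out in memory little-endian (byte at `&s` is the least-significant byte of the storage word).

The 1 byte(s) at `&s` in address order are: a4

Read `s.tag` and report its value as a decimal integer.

18

[0]=0xa4 (little-endian) → word 0xa4
addr_hi [0+:1] = (word>>0) & 0x1 = 0
tag [1+:5] = (word>>1) & 0x1f = 18  ←
len [6+:1] = (word>>6) & 0x1 = 0
chan [7+:1] = (word>>7) & 0x1 = 1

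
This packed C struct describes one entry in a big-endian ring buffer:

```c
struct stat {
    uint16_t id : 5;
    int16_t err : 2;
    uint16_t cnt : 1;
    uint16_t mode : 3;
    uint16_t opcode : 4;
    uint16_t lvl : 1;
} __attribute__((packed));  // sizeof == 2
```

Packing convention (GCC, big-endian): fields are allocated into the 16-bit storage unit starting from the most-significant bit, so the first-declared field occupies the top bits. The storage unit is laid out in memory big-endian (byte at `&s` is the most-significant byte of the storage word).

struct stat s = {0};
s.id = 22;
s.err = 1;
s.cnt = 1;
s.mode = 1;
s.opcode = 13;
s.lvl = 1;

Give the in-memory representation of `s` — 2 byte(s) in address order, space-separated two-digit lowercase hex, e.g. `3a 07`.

[11+:5] id=22 & 0x1f = 0x16; word=0xb000
[9+:2] err=1 & 0x3 = 0x1; word=0xb200
[8+:1] cnt=1 & 0x1 = 0x1; word=0xb300
[5+:3] mode=1 & 0x7 = 0x1; word=0xb320
[1+:4] opcode=13 & 0xf = 0xd; word=0xb33a
[0+:1] lvl=1 & 0x1 = 0x1; word=0xb33b
word = 0xb33b → big-endian bytes:
  [0]=0xb3  [1]=0x3b

b3 3b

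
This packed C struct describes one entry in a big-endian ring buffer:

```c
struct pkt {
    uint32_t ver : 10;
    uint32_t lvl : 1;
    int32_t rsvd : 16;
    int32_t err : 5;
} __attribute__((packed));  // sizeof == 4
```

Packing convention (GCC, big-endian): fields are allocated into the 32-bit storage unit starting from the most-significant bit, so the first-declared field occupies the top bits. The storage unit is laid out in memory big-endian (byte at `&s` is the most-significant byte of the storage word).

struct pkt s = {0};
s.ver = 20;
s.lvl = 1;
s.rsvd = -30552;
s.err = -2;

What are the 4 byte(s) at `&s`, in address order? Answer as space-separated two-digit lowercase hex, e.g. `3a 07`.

05 31 15 1e

ver:10 = 20 → 0x14 << 22 → word 0x05000000
lvl:1 = 1 → 0x1 << 21 → word 0x05200000
rsvd:16 = -30552 → 0x88a8 << 5 → word 0x05311500
err:5 = -2 → 0x1e << 0 → word 0x0531151e
word = 0x0531151e → big-endian bytes:
  [0]=0x05  [1]=0x31  [2]=0x15  [3]=0x1e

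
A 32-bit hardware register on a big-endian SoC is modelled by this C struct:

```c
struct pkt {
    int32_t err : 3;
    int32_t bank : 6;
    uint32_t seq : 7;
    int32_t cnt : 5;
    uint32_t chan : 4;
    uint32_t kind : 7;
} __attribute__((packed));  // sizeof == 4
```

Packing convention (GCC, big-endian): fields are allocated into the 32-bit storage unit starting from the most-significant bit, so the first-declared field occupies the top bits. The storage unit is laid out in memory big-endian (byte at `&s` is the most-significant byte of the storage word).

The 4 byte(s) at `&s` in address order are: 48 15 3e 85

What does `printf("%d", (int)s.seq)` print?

21

[0]=0x48 [1]=0x15 [2]=0x3e [3]=0x85 (big-endian) → word 0x48153e85
err [29+:3] = (word>>29) & 0x7 = 2
bank [23+:6] = (word>>23) & 0x3f = 16
seq [16+:7] = (word>>16) & 0x7f = 21  ←
cnt [11+:5] = (word>>11) & 0x1f = 7
chan [7+:4] = (word>>7) & 0xf = 13
kind [0+:7] = (word>>0) & 0x7f = 5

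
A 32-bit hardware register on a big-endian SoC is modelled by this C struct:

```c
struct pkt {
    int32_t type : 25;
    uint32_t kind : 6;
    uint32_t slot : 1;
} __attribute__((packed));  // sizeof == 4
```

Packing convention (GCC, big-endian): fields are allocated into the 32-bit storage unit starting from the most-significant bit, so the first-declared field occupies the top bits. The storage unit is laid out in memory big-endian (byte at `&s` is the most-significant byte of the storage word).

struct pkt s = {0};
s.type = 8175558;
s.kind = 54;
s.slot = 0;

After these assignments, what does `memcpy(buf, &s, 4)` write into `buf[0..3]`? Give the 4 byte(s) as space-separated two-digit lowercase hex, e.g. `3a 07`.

type (25b) val=8175558 bits=0x7cbfc6 at bit 7: 0x3e5fe300
kind (6b) val=54 bits=0x36 at bit 1: 0x3e5fe36c
slot (1b) val=0 bits=0x0 at bit 0: 0x3e5fe36c
word = 0x3e5fe36c → big-endian bytes:
  [0]=0x3e  [1]=0x5f  [2]=0xe3  [3]=0x6c

3e 5f e3 6c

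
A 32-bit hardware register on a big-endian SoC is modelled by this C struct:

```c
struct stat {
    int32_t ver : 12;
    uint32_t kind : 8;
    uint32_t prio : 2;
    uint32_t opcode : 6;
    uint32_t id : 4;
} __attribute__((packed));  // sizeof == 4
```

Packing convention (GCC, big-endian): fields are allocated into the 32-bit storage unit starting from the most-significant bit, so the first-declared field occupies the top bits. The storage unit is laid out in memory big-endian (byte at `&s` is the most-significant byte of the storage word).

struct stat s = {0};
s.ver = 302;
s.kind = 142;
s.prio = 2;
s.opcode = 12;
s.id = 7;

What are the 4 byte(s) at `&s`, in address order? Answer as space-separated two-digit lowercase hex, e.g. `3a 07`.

[20+:12] ver=302 & 0xfff = 0x12e; word=0x12e00000
[12+:8] kind=142 & 0xff = 0x8e; word=0x12e8e000
[10+:2] prio=2 & 0x3 = 0x2; word=0x12e8e800
[4+:6] opcode=12 & 0x3f = 0xc; word=0x12e8e8c0
[0+:4] id=7 & 0xf = 0x7; word=0x12e8e8c7
word = 0x12e8e8c7 → big-endian bytes:
  [0]=0x12  [1]=0xe8  [2]=0xe8  [3]=0xc7

12 e8 e8 c7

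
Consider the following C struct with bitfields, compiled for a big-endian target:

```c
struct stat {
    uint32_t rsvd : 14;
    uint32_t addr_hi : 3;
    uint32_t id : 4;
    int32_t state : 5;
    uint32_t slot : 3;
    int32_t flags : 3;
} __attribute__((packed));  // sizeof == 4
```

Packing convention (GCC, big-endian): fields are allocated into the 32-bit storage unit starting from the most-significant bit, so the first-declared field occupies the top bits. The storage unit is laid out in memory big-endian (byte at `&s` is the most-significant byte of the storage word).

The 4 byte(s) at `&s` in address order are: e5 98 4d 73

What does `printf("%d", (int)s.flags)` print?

3

[0]=0xe5 [1]=0x98 [2]=0x4d [3]=0x73 (big-endian) → word 0xe5984d73
rsvd [18+:14] = (word>>18) & 0x3fff = 14694
addr_hi [15+:3] = (word>>15) & 0x7 = 0
id [11+:4] = (word>>11) & 0xf = 9
state [6+:5] = (word>>6) & 0x1f = 21
slot [3+:3] = (word>>3) & 0x7 = 6
flags [0+:3] = (word>>0) & 0x7 = 3  ←
flags signed 3b, MSB=0: value = 3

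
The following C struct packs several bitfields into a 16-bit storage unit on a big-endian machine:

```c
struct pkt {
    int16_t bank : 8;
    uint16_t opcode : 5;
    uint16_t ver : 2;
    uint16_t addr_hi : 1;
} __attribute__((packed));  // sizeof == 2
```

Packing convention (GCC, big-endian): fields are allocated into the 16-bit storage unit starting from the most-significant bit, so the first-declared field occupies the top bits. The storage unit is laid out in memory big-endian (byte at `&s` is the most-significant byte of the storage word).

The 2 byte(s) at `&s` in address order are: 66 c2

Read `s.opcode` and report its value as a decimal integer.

24

[0]=0x66 [1]=0xc2 (big-endian) → word 0x66c2
bank:8 @ bit 8 → (0x66c2>>8)&0xff = 0x66
opcode:5 @ bit 3 → (0x66c2>>3)&0x1f = 0x18  ←
ver:2 @ bit 1 → (0x66c2>>1)&0x3 = 0x1
addr_hi:1 @ bit 0 → (0x66c2>>0)&0x1 = 0x0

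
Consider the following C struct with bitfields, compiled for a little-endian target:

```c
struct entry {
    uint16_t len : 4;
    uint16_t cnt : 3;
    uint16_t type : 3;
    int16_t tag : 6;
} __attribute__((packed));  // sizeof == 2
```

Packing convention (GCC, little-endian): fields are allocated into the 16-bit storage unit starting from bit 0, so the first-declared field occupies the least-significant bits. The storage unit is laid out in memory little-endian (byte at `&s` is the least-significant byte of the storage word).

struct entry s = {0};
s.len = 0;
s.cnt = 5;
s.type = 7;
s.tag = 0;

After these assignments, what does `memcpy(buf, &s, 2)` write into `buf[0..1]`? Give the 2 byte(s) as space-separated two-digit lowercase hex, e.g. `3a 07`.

len (4b) val=0 bits=0x0 at bit 0: 0x0000
cnt (3b) val=5 bits=0x5 at bit 4: 0x0050
type (3b) val=7 bits=0x7 at bit 7: 0x03d0
tag (6b) val=0 bits=0x0 at bit 10: 0x03d0
word = 0x03d0 → little-endian bytes:
  [0]=0xd0  [1]=0x03

d0 03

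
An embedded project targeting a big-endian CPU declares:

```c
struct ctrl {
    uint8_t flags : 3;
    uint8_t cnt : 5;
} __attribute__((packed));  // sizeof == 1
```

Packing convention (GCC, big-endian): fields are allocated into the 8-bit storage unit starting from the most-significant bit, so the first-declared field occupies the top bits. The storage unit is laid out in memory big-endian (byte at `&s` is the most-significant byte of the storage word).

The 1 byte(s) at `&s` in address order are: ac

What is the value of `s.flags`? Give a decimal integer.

5

[0]=0xac (big-endian) → word 0xac
flags [5+:3] = (word>>5) & 0x7 = 5  ←
cnt [0+:5] = (word>>0) & 0x1f = 12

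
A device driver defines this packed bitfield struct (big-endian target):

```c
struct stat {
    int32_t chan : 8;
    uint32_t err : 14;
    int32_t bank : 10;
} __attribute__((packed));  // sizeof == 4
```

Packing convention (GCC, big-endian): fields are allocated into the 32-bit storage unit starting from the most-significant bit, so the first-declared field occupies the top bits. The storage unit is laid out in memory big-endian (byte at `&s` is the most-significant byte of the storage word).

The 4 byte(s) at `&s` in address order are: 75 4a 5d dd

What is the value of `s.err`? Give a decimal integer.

[0]=0x75 [1]=0x4a [2]=0x5d [3]=0xdd (big-endian) → word 0x754a5ddd
chan [24+:8] = (word>>24) & 0xff = 117
err [10+:14] = (word>>10) & 0x3fff = 4759  ←
bank [0+:10] = (word>>0) & 0x3ff = 477

4759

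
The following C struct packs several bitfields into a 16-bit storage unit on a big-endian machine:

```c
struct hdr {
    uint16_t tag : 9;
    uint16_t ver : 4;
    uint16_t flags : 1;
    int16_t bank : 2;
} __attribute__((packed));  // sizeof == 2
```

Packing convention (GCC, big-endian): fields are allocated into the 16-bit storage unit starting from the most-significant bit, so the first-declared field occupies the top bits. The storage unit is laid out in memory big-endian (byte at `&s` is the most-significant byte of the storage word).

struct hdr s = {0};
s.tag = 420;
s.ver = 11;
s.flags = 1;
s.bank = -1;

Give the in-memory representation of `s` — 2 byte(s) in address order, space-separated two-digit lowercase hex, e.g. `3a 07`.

[7+:9] tag=420 & 0x1ff = 0x1a4; word=0xd200
[3+:4] ver=11 & 0xf = 0xb; word=0xd258
[2+:1] flags=1 & 0x1 = 0x1; word=0xd25c
[0+:2] bank=-1 & 0x3 = 0x3; word=0xd25f
word = 0xd25f → big-endian bytes:
  [0]=0xd2  [1]=0x5f

d2 5f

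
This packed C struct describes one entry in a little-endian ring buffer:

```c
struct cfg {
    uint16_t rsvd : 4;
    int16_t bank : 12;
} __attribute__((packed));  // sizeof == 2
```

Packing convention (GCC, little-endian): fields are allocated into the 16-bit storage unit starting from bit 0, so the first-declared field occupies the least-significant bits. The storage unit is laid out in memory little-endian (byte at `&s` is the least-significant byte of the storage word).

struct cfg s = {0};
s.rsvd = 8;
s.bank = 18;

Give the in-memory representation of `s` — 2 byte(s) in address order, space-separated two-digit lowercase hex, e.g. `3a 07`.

rsvd:4 = 8 → 0x8 << 0 → word 0x0008
bank:12 = 18 → 0x12 << 4 → word 0x0128
word = 0x0128 → little-endian bytes:
  [0]=0x28  [1]=0x01

28 01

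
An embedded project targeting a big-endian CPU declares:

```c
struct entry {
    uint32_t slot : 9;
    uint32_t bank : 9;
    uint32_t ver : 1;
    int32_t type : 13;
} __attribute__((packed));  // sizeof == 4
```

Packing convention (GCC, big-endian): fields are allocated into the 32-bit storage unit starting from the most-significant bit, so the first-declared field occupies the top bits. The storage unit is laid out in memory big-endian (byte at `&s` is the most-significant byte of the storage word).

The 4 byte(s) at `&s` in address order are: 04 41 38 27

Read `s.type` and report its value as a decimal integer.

-2009

[0]=0x04 [1]=0x41 [2]=0x38 [3]=0x27 (big-endian) → word 0x04413827
slot:9 @ bit 23 → (0x04413827>>23)&0x1ff = 0x8
bank:9 @ bit 14 → (0x04413827>>14)&0x1ff = 0x104
ver:1 @ bit 13 → (0x04413827>>13)&0x1 = 0x1
type:13 @ bit 0 → (0x04413827>>0)&0x1fff = 0x1827  ←
type signed 13b, MSB=1: 6183 - 8192 = -2009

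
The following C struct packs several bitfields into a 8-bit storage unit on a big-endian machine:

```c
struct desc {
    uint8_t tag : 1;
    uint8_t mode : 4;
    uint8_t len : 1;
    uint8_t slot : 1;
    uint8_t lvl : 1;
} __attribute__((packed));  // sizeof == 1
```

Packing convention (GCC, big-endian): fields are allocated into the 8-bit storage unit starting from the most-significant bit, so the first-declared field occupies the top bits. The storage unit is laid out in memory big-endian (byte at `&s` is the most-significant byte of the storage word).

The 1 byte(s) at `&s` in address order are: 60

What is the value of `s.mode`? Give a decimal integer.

[0]=0x60 (big-endian) → word 0x60
tag:1 @ bit 7 → (0x60>>7)&0x1 = 0x0
mode:4 @ bit 3 → (0x60>>3)&0xf = 0xc  ←
len:1 @ bit 2 → (0x60>>2)&0x1 = 0x0
slot:1 @ bit 1 → (0x60>>1)&0x1 = 0x0
lvl:1 @ bit 0 → (0x60>>0)&0x1 = 0x0

12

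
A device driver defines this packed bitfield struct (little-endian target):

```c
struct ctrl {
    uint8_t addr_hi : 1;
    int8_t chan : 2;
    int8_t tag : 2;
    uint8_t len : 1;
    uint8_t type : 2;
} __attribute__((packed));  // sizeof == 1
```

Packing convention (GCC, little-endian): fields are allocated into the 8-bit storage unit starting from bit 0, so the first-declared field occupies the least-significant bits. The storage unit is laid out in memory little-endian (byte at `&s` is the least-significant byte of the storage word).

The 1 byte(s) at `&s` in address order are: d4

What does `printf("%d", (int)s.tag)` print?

[0]=0xd4 (little-endian) → word 0xd4
addr_hi [0+:1] = (word>>0) & 0x1 = 0
chan [1+:2] = (word>>1) & 0x3 = 2
tag [3+:2] = (word>>3) & 0x3 = 2  ←
len [5+:1] = (word>>5) & 0x1 = 0
type [6+:2] = (word>>6) & 0x3 = 3
tag signed 2b, MSB=1: 2 - 4 = -2

-2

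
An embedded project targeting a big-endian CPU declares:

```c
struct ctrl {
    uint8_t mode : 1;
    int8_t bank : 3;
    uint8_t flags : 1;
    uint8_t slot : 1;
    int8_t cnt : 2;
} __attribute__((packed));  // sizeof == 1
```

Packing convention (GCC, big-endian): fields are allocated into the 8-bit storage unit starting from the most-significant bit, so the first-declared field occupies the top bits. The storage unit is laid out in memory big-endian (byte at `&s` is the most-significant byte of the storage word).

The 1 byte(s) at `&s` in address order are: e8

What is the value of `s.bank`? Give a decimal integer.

[0]=0xe8 (big-endian) → word 0xe8
mode:1 @ bit 7 → (0xe8>>7)&0x1 = 0x1
bank:3 @ bit 4 → (0xe8>>4)&0x7 = 0x6  ←
flags:1 @ bit 3 → (0xe8>>3)&0x1 = 0x1
slot:1 @ bit 2 → (0xe8>>2)&0x1 = 0x0
cnt:2 @ bit 0 → (0xe8>>0)&0x3 = 0x0
bank signed 3b, MSB=1: 6 - 8 = -2

-2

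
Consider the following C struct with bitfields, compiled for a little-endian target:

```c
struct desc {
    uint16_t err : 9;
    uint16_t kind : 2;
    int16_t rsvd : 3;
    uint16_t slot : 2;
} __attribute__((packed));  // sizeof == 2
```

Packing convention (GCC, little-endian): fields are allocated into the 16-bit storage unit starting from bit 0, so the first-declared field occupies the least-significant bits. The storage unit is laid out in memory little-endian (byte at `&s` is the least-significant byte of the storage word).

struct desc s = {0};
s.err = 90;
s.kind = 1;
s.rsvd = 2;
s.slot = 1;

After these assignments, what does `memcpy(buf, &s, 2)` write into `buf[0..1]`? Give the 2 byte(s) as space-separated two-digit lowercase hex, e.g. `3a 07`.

err (9b) val=90 bits=0x5a at bit 0: 0x005a
kind (2b) val=1 bits=0x1 at bit 9: 0x025a
rsvd (3b) val=2 bits=0x2 at bit 11: 0x125a
slot (2b) val=1 bits=0x1 at bit 14: 0x525a
word = 0x525a → little-endian bytes:
  [0]=0x5a  [1]=0x52

5a 52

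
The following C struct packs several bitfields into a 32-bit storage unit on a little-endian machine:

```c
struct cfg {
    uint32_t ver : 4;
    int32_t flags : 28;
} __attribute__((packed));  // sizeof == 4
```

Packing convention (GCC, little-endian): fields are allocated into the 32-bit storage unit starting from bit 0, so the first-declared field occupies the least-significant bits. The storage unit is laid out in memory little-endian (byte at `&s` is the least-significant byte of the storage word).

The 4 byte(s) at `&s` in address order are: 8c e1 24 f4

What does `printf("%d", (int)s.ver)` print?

[0]=0x8c [1]=0xe1 [2]=0x24 [3]=0xf4 (little-endian) → word 0xf424e18c
ver:4 @ bit 0 → (0xf424e18c>>0)&0xf = 0xc  ←
flags:28 @ bit 4 → (0xf424e18c>>4)&0xfffffff = 0xf424e18

12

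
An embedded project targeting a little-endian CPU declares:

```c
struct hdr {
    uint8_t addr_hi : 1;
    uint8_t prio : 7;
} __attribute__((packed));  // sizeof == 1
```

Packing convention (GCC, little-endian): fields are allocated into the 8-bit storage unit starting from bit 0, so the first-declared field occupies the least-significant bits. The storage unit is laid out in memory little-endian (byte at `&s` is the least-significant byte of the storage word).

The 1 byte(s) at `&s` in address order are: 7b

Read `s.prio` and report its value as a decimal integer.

61

[0]=0x7b (little-endian) → word 0x7b
addr_hi [0+:1] = (word>>0) & 0x1 = 1
prio [1+:7] = (word>>1) & 0x7f = 61  ←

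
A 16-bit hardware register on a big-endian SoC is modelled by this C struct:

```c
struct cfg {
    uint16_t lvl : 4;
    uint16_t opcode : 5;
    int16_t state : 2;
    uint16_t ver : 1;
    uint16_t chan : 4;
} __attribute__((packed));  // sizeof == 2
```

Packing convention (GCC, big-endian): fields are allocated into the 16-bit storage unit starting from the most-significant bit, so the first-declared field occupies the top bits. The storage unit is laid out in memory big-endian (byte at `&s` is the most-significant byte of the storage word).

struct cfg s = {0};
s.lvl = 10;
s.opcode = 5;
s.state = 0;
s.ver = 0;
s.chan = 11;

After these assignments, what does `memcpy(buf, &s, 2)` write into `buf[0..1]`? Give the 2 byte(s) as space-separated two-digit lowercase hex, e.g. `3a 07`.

lvl:4 = 10 → 0xa << 12 → word 0xa000
opcode:5 = 5 → 0x5 << 7 → word 0xa280
state:2 = 0 → 0x0 << 5 → word 0xa280
ver:1 = 0 → 0x0 << 4 → word 0xa280
chan:4 = 11 → 0xb << 0 → word 0xa28b
word = 0xa28b → big-endian bytes:
  [0]=0xa2  [1]=0x8b

a2 8b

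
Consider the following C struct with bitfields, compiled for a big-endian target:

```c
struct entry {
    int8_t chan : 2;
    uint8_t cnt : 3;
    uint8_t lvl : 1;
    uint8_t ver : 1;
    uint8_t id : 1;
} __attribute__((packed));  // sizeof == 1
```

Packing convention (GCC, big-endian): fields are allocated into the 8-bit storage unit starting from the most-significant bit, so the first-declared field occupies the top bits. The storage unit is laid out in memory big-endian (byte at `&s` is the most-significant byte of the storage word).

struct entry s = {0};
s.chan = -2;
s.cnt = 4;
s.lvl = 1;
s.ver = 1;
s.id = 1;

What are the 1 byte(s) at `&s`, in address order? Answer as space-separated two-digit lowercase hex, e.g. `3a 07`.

a7

chan (2b) val=-2 bits=0x2 at bit 6: 0x80
cnt (3b) val=4 bits=0x4 at bit 3: 0xa0
lvl (1b) val=1 bits=0x1 at bit 2: 0xa4
ver (1b) val=1 bits=0x1 at bit 1: 0xa6
id (1b) val=1 bits=0x1 at bit 0: 0xa7
word = 0xa7 → big-endian bytes:
  [0]=0xa7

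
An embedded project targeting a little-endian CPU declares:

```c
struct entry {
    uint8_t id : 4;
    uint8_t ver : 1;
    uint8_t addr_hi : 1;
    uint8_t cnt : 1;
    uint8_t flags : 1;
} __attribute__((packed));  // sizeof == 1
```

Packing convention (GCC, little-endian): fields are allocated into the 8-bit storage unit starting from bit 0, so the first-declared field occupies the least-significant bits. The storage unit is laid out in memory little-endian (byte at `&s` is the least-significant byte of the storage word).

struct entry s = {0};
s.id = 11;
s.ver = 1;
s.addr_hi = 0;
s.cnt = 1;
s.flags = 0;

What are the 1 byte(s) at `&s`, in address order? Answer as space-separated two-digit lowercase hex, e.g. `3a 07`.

5b

[0+:4] id=11 & 0xf = 0xb; word=0x0b
[4+:1] ver=1 & 0x1 = 0x1; word=0x1b
[5+:1] addr_hi=0 & 0x1 = 0x0; word=0x1b
[6+:1] cnt=1 & 0x1 = 0x1; word=0x5b
[7+:1] flags=0 & 0x1 = 0x0; word=0x5b
word = 0x5b → little-endian bytes:
  [0]=0x5b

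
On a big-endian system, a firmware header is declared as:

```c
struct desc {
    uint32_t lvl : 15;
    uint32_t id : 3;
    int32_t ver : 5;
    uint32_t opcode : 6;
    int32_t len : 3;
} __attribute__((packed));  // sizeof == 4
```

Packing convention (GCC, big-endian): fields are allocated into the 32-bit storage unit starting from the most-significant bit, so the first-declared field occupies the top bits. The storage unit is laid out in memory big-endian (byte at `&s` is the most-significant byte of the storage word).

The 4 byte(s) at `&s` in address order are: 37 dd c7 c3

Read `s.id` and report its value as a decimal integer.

7

[0]=0x37 [1]=0xdd [2]=0xc7 [3]=0xc3 (big-endian) → word 0x37ddc7c3
lvl:15 @ bit 17 → (0x37ddc7c3>>17)&0x7fff = 0x1bee
id:3 @ bit 14 → (0x37ddc7c3>>14)&0x7 = 0x7  ←
ver:5 @ bit 9 → (0x37ddc7c3>>9)&0x1f = 0x3
opcode:6 @ bit 3 → (0x37ddc7c3>>3)&0x3f = 0x38
len:3 @ bit 0 → (0x37ddc7c3>>0)&0x7 = 0x3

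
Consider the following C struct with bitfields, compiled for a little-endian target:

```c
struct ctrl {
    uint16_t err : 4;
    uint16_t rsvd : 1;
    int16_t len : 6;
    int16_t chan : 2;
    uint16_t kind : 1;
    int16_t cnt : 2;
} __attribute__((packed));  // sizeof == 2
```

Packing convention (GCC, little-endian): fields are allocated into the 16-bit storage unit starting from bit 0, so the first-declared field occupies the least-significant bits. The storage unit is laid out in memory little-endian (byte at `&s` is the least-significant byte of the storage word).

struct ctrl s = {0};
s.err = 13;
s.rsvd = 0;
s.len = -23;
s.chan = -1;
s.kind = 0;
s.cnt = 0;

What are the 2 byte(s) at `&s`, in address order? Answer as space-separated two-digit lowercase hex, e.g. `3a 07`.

2d 1d

err (4b) val=13 bits=0xd at bit 0: 0x000d
rsvd (1b) val=0 bits=0x0 at bit 4: 0x000d
len (6b) val=-23 bits=0x29 at bit 5: 0x052d
chan (2b) val=-1 bits=0x3 at bit 11: 0x1d2d
kind (1b) val=0 bits=0x0 at bit 13: 0x1d2d
cnt (2b) val=0 bits=0x0 at bit 14: 0x1d2d
word = 0x1d2d → little-endian bytes:
  [0]=0x2d  [1]=0x1d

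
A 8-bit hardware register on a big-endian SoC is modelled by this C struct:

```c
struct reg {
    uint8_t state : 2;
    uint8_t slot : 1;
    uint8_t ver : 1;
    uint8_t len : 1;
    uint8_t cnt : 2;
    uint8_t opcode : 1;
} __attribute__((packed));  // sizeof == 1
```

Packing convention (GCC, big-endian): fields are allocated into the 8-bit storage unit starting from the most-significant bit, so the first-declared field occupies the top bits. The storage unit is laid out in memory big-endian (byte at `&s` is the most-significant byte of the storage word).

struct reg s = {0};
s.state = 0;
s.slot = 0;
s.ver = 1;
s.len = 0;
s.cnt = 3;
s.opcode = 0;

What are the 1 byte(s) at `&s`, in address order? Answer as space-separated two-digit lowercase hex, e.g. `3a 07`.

state:2 = 0 → 0x0 << 6 → word 0x00
slot:1 = 0 → 0x0 << 5 → word 0x00
ver:1 = 1 → 0x1 << 4 → word 0x10
len:1 = 0 → 0x0 << 3 → word 0x10
cnt:2 = 3 → 0x3 << 1 → word 0x16
opcode:1 = 0 → 0x0 << 0 → word 0x16
word = 0x16 → big-endian bytes:
  [0]=0x16

16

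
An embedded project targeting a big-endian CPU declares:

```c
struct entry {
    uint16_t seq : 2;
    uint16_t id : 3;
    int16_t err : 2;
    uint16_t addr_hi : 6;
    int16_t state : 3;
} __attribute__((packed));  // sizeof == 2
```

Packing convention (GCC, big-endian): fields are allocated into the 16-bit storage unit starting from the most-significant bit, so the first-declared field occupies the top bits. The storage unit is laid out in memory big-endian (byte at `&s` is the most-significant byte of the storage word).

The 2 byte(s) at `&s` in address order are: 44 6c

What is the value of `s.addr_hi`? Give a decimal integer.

13

[0]=0x44 [1]=0x6c (big-endian) → word 0x446c
seq [14+:2] = (word>>14) & 0x3 = 1
id [11+:3] = (word>>11) & 0x7 = 0
err [9+:2] = (word>>9) & 0x3 = 2
addr_hi [3+:6] = (word>>3) & 0x3f = 13  ←
state [0+:3] = (word>>0) & 0x7 = 4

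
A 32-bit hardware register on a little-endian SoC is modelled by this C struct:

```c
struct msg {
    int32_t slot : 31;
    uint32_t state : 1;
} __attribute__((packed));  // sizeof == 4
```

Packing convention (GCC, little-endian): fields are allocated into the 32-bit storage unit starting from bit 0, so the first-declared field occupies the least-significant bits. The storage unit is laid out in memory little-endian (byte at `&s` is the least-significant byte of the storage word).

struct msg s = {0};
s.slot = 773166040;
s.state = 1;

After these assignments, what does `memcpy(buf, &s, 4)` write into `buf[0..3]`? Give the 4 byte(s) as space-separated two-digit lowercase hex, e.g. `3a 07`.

d8 93 15 ae

slot (31b) val=773166040 bits=0x2e1593d8 at bit 0: 0x2e1593d8
state (1b) val=1 bits=0x1 at bit 31: 0xae1593d8
word = 0xae1593d8 → little-endian bytes:
  [0]=0xd8  [1]=0x93  [2]=0x15  [3]=0xae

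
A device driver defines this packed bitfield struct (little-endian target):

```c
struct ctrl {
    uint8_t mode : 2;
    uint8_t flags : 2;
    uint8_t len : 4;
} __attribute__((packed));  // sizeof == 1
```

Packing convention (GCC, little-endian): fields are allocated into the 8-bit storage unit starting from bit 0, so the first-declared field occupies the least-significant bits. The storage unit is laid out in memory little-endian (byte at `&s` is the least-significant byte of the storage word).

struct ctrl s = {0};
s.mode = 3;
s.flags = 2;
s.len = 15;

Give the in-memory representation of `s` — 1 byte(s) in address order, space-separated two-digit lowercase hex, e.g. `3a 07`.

fb

[0+:2] mode=3 & 0x3 = 0x3; word=0x03
[2+:2] flags=2 & 0x3 = 0x2; word=0x0b
[4+:4] len=15 & 0xf = 0xf; word=0xfb
word = 0xfb → little-endian bytes:
  [0]=0xfb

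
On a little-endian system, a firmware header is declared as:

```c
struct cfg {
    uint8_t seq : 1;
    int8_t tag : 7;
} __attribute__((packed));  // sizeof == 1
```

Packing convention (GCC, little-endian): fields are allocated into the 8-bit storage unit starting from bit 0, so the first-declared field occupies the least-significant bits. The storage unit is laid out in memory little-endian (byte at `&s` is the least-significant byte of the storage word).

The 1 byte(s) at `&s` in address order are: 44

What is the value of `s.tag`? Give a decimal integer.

[0]=0x44 (little-endian) → word 0x44
seq [0+:1] = (word>>0) & 0x1 = 0
tag [1+:7] = (word>>1) & 0x7f = 34  ←
tag signed 7b, MSB=0: value = 34

34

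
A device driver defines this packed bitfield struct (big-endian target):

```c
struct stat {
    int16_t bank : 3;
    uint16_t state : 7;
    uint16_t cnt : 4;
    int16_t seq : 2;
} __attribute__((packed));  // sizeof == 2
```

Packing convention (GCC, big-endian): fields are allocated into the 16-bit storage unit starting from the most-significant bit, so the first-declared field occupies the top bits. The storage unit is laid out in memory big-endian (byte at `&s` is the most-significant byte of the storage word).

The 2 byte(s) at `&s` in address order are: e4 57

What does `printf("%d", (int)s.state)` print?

[0]=0xe4 [1]=0x57 (big-endian) → word 0xe457
bank [13+:3] = (word>>13) & 0x7 = 7
state [6+:7] = (word>>6) & 0x7f = 17  ←
cnt [2+:4] = (word>>2) & 0xf = 5
seq [0+:2] = (word>>0) & 0x3 = 3

17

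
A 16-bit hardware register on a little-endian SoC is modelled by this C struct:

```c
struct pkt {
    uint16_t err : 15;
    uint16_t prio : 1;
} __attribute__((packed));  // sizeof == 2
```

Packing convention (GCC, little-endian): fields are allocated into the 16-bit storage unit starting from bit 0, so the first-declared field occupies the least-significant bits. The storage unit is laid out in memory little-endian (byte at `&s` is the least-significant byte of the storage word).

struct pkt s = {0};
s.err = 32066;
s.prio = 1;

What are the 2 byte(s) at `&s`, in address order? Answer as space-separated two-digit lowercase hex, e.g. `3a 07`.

42 fd

err:15 = 32066 → 0x7d42 << 0 → word 0x7d42
prio:1 = 1 → 0x1 << 15 → word 0xfd42
word = 0xfd42 → little-endian bytes:
  [0]=0x42  [1]=0xfd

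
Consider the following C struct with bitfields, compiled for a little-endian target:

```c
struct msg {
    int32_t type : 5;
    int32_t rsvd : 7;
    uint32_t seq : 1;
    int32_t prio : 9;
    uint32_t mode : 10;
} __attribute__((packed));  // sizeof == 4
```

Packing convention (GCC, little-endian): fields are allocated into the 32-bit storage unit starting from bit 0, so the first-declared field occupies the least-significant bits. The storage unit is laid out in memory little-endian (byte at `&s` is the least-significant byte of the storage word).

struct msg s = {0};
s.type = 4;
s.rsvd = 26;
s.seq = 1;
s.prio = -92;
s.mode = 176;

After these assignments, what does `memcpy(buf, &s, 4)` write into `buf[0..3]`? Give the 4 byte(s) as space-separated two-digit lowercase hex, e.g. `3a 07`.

type (5b) val=4 bits=0x4 at bit 0: 0x00000004
rsvd (7b) val=26 bits=0x1a at bit 5: 0x00000344
seq (1b) val=1 bits=0x1 at bit 12: 0x00001344
prio (9b) val=-92 bits=0x1a4 at bit 13: 0x00349344
mode (10b) val=176 bits=0xb0 at bit 22: 0x2c349344
word = 0x2c349344 → little-endian bytes:
  [0]=0x44  [1]=0x93  [2]=0x34  [3]=0x2c

44 93 34 2c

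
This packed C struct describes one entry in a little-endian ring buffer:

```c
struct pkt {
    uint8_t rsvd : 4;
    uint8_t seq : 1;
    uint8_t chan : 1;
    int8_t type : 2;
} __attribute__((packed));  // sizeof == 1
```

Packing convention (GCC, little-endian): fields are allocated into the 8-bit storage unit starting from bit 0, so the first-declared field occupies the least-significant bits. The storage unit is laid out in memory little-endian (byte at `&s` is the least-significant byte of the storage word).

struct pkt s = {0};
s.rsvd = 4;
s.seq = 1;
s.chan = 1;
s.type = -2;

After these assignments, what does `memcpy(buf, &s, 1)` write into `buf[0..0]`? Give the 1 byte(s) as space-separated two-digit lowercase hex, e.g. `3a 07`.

[0+:4] rsvd=4 & 0xf = 0x4; word=0x04
[4+:1] seq=1 & 0x1 = 0x1; word=0x14
[5+:1] chan=1 & 0x1 = 0x1; word=0x34
[6+:2] type=-2 & 0x3 = 0x2; word=0xb4
word = 0xb4 → little-endian bytes:
  [0]=0xb4

b4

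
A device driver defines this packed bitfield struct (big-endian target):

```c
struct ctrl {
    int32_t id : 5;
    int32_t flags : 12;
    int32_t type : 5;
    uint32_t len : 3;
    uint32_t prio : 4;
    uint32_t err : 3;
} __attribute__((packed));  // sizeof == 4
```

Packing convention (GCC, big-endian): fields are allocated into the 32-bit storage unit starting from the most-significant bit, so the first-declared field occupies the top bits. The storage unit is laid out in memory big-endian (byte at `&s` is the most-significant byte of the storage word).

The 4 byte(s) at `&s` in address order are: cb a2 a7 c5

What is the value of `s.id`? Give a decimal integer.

[0]=0xcb [1]=0xa2 [2]=0xa7 [3]=0xc5 (big-endian) → word 0xcba2a7c5
id:5 @ bit 27 → (0xcba2a7c5>>27)&0x1f = 0x19  ←
flags:12 @ bit 15 → (0xcba2a7c5>>15)&0xfff = 0x745
type:5 @ bit 10 → (0xcba2a7c5>>10)&0x1f = 0x9
len:3 @ bit 7 → (0xcba2a7c5>>7)&0x7 = 0x7
prio:4 @ bit 3 → (0xcba2a7c5>>3)&0xf = 0x8
err:3 @ bit 0 → (0xcba2a7c5>>0)&0x7 = 0x5
id signed 5b, MSB=1: 25 - 32 = -7

-7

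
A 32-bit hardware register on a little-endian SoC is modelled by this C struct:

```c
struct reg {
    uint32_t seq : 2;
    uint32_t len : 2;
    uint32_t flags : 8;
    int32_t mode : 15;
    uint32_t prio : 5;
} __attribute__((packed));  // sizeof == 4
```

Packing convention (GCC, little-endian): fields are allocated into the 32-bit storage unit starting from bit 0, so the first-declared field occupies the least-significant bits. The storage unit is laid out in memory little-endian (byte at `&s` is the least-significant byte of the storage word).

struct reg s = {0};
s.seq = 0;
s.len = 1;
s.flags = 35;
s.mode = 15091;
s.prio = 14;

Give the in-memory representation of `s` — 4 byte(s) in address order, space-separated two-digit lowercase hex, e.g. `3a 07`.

34 32 af 73

seq:2 = 0 → 0x0 << 0 → word 0x00000000
len:2 = 1 → 0x1 << 2 → word 0x00000004
flags:8 = 35 → 0x23 << 4 → word 0x00000234
mode:15 = 15091 → 0x3af3 << 12 → word 0x03af3234
prio:5 = 14 → 0xe << 27 → word 0x73af3234
word = 0x73af3234 → little-endian bytes:
  [0]=0x34  [1]=0x32  [2]=0xaf  [3]=0x73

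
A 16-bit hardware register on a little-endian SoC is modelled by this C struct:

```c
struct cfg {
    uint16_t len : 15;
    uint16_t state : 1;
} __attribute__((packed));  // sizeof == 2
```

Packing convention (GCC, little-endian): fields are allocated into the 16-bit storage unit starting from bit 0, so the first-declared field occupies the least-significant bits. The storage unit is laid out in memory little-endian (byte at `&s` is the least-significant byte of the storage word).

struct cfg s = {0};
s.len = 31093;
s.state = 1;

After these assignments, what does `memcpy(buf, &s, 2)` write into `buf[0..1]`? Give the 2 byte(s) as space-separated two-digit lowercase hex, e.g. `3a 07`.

[0+:15] len=31093 & 0x7fff = 0x7975; word=0x7975
[15+:1] state=1 & 0x1 = 0x1; word=0xf975
word = 0xf975 → little-endian bytes:
  [0]=0x75  [1]=0xf9

75 f9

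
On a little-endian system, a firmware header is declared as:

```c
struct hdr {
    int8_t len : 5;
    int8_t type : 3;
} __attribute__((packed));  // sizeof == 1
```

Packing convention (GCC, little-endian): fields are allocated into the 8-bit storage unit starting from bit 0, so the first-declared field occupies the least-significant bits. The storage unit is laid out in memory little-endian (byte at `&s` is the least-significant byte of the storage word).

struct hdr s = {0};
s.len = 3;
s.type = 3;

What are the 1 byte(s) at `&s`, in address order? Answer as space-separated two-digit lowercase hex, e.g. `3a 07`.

63

[0+:5] len=3 & 0x1f = 0x3; word=0x03
[5+:3] type=3 & 0x7 = 0x3; word=0x63
word = 0x63 → little-endian bytes:
  [0]=0x63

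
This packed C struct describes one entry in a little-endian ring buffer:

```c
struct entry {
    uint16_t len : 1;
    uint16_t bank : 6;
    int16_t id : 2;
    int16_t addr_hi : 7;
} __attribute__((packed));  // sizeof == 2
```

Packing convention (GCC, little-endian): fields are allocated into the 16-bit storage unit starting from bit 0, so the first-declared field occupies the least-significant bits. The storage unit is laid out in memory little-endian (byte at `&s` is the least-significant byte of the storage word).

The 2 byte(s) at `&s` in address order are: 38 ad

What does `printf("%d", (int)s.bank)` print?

[0]=0x38 [1]=0xad (little-endian) → word 0xad38
len:1 @ bit 0 → (0xad38>>0)&0x1 = 0x0
bank:6 @ bit 1 → (0xad38>>1)&0x3f = 0x1c  ←
id:2 @ bit 7 → (0xad38>>7)&0x3 = 0x2
addr_hi:7 @ bit 9 → (0xad38>>9)&0x7f = 0x56

28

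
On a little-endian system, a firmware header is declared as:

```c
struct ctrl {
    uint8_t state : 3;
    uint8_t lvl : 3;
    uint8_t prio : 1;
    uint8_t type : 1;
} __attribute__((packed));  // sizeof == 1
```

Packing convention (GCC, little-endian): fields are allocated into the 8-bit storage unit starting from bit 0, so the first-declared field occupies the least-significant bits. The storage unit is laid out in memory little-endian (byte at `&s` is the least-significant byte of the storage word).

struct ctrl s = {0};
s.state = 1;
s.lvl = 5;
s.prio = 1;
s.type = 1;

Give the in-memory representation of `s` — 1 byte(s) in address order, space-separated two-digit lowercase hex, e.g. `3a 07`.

[0+:3] state=1 & 0x7 = 0x1; word=0x01
[3+:3] lvl=5 & 0x7 = 0x5; word=0x29
[6+:1] prio=1 & 0x1 = 0x1; word=0x69
[7+:1] type=1 & 0x1 = 0x1; word=0xe9
word = 0xe9 → little-endian bytes:
  [0]=0xe9

e9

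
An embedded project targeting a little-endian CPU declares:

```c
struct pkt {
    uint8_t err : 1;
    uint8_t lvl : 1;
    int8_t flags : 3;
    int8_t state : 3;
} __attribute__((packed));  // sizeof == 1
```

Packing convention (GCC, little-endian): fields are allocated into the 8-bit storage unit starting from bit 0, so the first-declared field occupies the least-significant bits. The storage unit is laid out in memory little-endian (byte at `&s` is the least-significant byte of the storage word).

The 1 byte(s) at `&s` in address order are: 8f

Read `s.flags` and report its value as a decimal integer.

[0]=0x8f (little-endian) → word 0x8f
err:1 @ bit 0 → (0x8f>>0)&0x1 = 0x1
lvl:1 @ bit 1 → (0x8f>>1)&0x1 = 0x1
flags:3 @ bit 2 → (0x8f>>2)&0x7 = 0x3  ←
state:3 @ bit 5 → (0x8f>>5)&0x7 = 0x4
flags signed 3b, MSB=0: value = 3

3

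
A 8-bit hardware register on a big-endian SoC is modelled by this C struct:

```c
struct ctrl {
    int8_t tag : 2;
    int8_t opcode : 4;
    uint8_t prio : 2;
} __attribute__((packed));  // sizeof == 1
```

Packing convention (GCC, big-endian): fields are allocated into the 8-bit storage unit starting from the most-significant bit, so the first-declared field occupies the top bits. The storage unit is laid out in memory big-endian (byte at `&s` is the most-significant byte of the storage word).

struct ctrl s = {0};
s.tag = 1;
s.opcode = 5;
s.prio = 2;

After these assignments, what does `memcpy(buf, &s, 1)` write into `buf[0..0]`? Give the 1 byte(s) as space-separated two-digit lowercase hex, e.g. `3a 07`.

56

tag:2 = 1 → 0x1 << 6 → word 0x40
opcode:4 = 5 → 0x5 << 2 → word 0x54
prio:2 = 2 → 0x2 << 0 → word 0x56
word = 0x56 → big-endian bytes:
  [0]=0x56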